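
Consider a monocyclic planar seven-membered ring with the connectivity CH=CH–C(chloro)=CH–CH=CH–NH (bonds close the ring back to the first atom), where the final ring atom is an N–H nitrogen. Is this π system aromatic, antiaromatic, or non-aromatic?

Antiaromatic

Every ring atom contributes a p orbital perpendicular to the ring (each doubly-bonded ring atom is sp² with one p-orbital electron; the pyrrole-type nitrogen donates its lone pair from the p orbital), so the π system is cyclic and fully conjugated.
Counting π electrons: 3 × 2 = 6 from the double-bond units + 2 from the NH atom = 8.
8 = 4(2); a planar, fully conjugated 4n system is antiaromatic.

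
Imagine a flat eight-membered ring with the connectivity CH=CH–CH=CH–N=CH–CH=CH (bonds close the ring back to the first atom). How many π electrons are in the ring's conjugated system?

Check conjugation: every atom in a ring double bond is sp² and brings one electron to the p orbital; the doubly-bonded nitrogens are pyridine-type — their lone pairs lie in the ring plane, leaving one electron in the p orbital — every position has a p orbital, so the cyclic π system is continuous.
Adding the contributions, 4 × 2 = 8 from the 4 double-bond units.

8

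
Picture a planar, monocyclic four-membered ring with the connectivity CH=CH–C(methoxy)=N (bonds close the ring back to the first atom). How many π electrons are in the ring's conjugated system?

4

The p orbitals form a continuous loop: every atom in a ring double bond is sp² and brings one electron to the p orbital; the doubly-bonded nitrogens are pyridine-type — their lone pairs lie in the ring plane, leaving one electron in the p orbital. The ring is fully conjugated.
Counting π electrons: 2 × 2 = 4 from the 2 double-bond units.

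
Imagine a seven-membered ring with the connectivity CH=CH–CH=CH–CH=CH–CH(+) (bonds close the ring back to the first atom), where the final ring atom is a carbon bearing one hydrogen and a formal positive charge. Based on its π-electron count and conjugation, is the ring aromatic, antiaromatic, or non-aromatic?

All ring atoms are sp² and supply a p orbital to the ring (the double-bond atoms are sp², each contributing one p electron; the carbocation has an empty p orbital); the conjugation is uninterrupted.
Tallying contributions gives 3 × 2 = 6 from the double-bond units + 0 from the CH(+) atom = 6.
That gives a 4n+2 count (6, n = 1).
(This ring is the tropylium cation.)

Aromatic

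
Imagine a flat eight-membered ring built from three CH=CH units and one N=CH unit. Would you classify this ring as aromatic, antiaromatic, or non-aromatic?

Antiaromatic

The p orbitals form a continuous loop: each doubly-bonded ring atom is sp² with one p-orbital electron; the doubly-bonded nitrogens are pyridine-type — their lone pairs lie in the ring plane, leaving one electron in the p orbital. The ring is fully conjugated.
Tallying contributions gives 4 × 2 = 8 from the 4 double-bond units.
8 = 4(2); a planar, fully conjugated 4n system is antiaromatic.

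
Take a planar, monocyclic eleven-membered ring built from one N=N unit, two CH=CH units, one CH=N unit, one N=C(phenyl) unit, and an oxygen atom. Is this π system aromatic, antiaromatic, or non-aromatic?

The p orbitals form a continuous loop: each doubly-bonded ring atom is sp² with one p-orbital electron; each =N– nitrogen is pyridine-type (lone pair in the sp² plane, one electron in the p orbital); the oxygen donates one lone pair from its p orbital. The ring is fully conjugated.
π-electron count: 5 × 2 = 10 from the double-bond units + 2 from the O atom = 12.
With 12 = 4·3 π electrons, Hückel's rule classifies the planar ring as antiaromatic.

Antiaromatic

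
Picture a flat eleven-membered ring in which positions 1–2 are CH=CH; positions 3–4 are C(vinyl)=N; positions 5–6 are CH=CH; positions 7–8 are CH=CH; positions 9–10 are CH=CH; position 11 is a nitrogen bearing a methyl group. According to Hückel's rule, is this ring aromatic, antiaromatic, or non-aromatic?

The p orbitals form a continuous loop: each doubly-bonded ring atom is sp² with one p-orbital electron; each sp² =N– keeps its lone pair in-plane and puts one electron into the π system; the pyrrole-type nitrogen donates its lone pair from the p orbital. The ring is fully conjugated.
Tallying contributions gives 5 × 2 = 10 from the double-bond units + 2 from the N(methyl) atom = 12.
With 12 = 4·3 π electrons, Hückel's rule classifies the planar ring as antiaromatic.

Antiaromatic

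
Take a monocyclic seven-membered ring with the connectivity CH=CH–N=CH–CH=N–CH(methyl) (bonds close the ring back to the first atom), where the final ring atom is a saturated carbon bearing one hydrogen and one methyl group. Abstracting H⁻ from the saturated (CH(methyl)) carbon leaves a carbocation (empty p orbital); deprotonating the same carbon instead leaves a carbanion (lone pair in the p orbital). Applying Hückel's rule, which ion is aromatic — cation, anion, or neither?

The cation

Both ions have a continuous loop of p orbitals — each ring atom is sp².
Cation: 3 × 2 + 0 = 6 π electrons → 4(1)+2, aromatic.
Anion: 3 × 2 + 2 = 8 π electrons → 4(2), antiaromatic.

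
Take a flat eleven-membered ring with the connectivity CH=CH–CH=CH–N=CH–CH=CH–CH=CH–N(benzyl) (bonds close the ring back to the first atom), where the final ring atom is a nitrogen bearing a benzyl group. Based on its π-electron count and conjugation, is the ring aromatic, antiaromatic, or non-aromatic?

Antiaromatic

Check conjugation: every atom in a ring double bond is sp² and brings one electron to the p orbital; each sp² =N– keeps its lone pair in-plane and puts one electron into the π system; the pyrrole-type nitrogen donates its lone pair from the p orbital — every position has a p orbital, so the cyclic π system is continuous.
π-electron count: 5 × 2 = 10 from the double-bond units + 2 from the N(benzyl) atom = 12.
With 12 = 4·3 π electrons, Hückel's rule classifies the planar ring as antiaromatic.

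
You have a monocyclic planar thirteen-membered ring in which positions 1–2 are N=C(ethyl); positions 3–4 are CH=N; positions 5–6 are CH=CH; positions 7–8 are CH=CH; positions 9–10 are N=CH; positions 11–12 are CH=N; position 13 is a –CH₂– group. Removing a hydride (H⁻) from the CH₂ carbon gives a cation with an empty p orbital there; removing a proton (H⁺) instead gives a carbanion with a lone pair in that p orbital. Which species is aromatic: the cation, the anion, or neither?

The anion

Both ions have a continuous loop of p orbitals — each ring atom is sp².
Cation: 6 × 2 + 0 = 12 π electrons → 4(3), antiaromatic.
Anion: 6 × 2 + 2 = 14 π electrons → 4(3)+2, aromatic.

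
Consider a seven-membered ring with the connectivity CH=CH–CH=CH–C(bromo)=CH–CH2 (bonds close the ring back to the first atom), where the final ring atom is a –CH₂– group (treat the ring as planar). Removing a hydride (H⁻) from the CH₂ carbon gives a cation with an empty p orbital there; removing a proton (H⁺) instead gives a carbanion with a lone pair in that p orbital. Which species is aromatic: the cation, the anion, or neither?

The cation

In both ions every ring atom is sp² and contributes a p orbital, so both rings are fully conjugated.
Cation: 3 × 2 + 0 = 6 π electrons → 4(1)+2, aromatic.
Anion: 3 × 2 + 2 = 8 π electrons → 4(2), antiaromatic.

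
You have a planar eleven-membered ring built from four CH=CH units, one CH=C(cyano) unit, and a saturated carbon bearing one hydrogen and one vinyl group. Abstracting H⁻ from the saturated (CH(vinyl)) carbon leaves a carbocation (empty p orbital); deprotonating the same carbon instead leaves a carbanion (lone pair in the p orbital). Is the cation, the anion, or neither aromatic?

In either ion the ring is fully conjugated: every atom, including the new sp² carbon, supplies a p orbital.
Cation: 5 × 2 + 0 = 10 π electrons → 4(2)+2, aromatic.
Anion: 5 × 2 + 2 = 12 π electrons → 4(3), antiaromatic.

The cation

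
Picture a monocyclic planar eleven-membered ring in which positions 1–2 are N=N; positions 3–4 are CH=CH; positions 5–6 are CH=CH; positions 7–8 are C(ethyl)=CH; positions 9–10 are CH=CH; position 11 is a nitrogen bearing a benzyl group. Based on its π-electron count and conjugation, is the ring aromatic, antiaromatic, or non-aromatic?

Every ring atom contributes a p orbital perpendicular to the ring (each doubly-bonded ring atom is sp² with one p-orbital electron; each sp² =N– keeps its lone pair in-plane and puts one electron into the π system; the pyrrole-type nitrogen donates its lone pair from the p orbital), so the π system is cyclic and fully conjugated.
Tallying contributions gives 5 × 2 = 10 from the double-bond units + 2 from the N(benzyl) atom = 12.
A 4n π count (12, n = 3) in a planar conjugated ring means antiaromatic.

Antiaromatic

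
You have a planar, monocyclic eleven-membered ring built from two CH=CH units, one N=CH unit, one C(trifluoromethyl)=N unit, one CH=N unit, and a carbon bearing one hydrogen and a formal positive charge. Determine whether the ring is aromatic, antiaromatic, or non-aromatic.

Aromatic

All ring atoms are sp² and supply a p orbital to the ring (each doubly-bonded ring atom is sp² with one p-orbital electron; the doubly-bonded nitrogens are pyridine-type — their lone pairs lie in the ring plane, leaving one electron in the p orbital; the carbocation has an empty p orbital); the conjugation is uninterrupted.
π-electron count: 5 × 2 = 10 from the double-bond units + 0 from the CH(+) atom = 10.
That gives a 4n+2 count (10, n = 2).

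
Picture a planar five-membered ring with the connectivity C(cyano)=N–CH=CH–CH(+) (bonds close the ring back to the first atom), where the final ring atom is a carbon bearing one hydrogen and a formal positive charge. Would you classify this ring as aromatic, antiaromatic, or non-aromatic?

Antiaromatic

Every ring atom contributes a p orbital perpendicular to the ring (every atom in a ring double bond is sp² and brings one electron to the p orbital; the doubly-bonded nitrogens are pyridine-type — their lone pairs lie in the ring plane, leaving one electron in the p orbital; the carbocation has an empty p orbital), so the π system is cyclic and fully conjugated.
Adding the contributions, 2 × 2 = 4 from the double-bond units + 0 from the CH(+) atom = 4.
4 is a 4n count (n = 1), so the planar conjugated ring is antiaromatic.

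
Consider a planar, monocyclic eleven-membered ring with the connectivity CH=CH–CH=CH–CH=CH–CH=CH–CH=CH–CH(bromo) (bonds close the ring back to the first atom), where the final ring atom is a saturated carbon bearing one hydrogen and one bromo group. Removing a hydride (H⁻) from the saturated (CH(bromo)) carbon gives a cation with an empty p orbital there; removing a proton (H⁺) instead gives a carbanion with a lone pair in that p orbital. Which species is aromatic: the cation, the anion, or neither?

In either ion the ring is fully conjugated: every atom, including the new sp² carbon, supplies a p orbital.
Cation: 5 × 2 + 0 = 10 π electrons → 4(2)+2, aromatic.
Anion: 5 × 2 + 2 = 12 π electrons → 4(3), antiaromatic.

The cation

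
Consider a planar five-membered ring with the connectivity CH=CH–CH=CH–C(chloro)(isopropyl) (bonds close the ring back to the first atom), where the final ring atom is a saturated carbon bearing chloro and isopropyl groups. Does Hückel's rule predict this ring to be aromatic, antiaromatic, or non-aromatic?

Because that saturated carbon is sp³ and has no p orbital in the ring π system at the C(chloro)(isopropyl) position, the π system cannot extend all the way around the ring.
Without a continuous loop of overlapping p orbitals the Hückel electron count never comes into play.

Non-aromatic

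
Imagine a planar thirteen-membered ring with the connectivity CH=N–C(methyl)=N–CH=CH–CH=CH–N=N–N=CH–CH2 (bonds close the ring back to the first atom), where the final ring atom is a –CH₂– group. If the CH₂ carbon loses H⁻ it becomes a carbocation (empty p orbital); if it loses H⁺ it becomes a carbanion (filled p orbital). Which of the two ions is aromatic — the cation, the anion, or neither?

The anion

In both ions every ring atom is sp² and contributes a p orbital, so both rings are fully conjugated.
Cation: 6 × 2 + 0 = 12 π electrons → 4(3), antiaromatic.
Anion: 6 × 2 + 2 = 14 π electrons → 4(3)+2, aromatic.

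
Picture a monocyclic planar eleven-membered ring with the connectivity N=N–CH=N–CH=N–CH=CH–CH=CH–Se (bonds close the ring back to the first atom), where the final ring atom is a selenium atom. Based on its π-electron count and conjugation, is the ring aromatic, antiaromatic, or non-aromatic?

Antiaromatic

Check conjugation: the double-bond atoms are sp², each contributing one p electron; each =N– nitrogen is pyridine-type (lone pair in the sp² plane, one electron in the p orbital); the selenium donates one lone pair from its p orbital — every position has a p orbital, so the cyclic π system is continuous.
Counting π electrons: 5 × 2 = 10 from the double-bond units + 2 from the Se atom = 12.
With 12 = 4·3 π electrons, Hückel's rule classifies the planar ring as antiaromatic.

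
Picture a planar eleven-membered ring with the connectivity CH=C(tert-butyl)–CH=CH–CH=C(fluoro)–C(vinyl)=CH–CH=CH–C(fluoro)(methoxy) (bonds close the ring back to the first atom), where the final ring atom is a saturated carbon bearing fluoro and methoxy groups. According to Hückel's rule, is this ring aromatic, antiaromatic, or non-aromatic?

The C(fluoro)(methoxy) carbon is saturated: that saturated carbon is sp³ and has no p orbital in the ring π system. Conjugation is not continuous around the ring.
Without a continuous loop of overlapping p orbitals the Hückel electron count never comes into play.

Non-aromatic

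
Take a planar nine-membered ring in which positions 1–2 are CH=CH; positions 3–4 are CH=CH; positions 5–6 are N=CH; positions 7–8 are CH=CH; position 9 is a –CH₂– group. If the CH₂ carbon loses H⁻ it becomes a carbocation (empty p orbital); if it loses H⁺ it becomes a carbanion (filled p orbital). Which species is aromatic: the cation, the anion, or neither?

The anion

Both ions have a continuous loop of p orbitals — each ring atom is sp².
Cation: 4 × 2 + 0 = 8 π electrons → 4(2), antiaromatic.
Anion: 4 × 2 + 2 = 10 π electrons → 4(2)+2, aromatic.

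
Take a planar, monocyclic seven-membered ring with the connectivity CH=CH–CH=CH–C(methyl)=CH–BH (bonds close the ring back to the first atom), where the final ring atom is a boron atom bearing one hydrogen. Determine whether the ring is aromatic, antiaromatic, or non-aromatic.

Every ring atom contributes a p orbital perpendicular to the ring (each doubly-bonded ring atom is sp² with one p-orbital electron; the boron has an empty p orbital), so the π system is cyclic and fully conjugated.
Adding the contributions, 3 × 2 = 6 from the double-bond units + 0 from the BH atom = 6.
That gives a 4n+2 count (6, n = 1).

Aromatic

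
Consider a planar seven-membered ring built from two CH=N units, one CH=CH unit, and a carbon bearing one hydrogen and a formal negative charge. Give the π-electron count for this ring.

Check conjugation: the double-bond atoms are sp², each contributing one p electron; each sp² =N– keeps its lone pair in-plane and puts one electron into the π system; the carbanion's lone pair occupies the p orbital — every position has a p orbital, so the cyclic π system is continuous.
Tallying contributions gives 3 × 2 = 6 from the double-bond units + 2 from the CH(-) atom = 8.

8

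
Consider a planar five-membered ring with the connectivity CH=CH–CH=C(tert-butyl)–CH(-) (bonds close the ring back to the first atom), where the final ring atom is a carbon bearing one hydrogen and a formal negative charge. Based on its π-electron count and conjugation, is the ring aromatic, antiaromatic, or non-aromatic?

The p orbitals form a continuous loop: each doubly-bonded ring atom is sp² with one p-orbital electron; the carbanion's lone pair occupies the p orbital. The ring is fully conjugated.
Adding the contributions, 2 × 2 = 4 from the double-bond units + 2 from the CH(-) atom = 6.
Since 6 = 4·1 + 2, the ring meets the 4n+2 criterion.

Aromatic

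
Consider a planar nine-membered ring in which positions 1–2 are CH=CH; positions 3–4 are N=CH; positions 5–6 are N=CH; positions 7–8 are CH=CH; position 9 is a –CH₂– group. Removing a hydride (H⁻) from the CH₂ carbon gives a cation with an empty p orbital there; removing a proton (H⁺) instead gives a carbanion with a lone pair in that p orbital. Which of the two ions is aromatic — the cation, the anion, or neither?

The anion

Both ions have a continuous loop of p orbitals — each ring atom is sp².
Cation: 4 × 2 + 0 = 8 π electrons → 4(2), antiaromatic.
Anion: 4 × 2 + 2 = 10 π electrons → 4(2)+2, aromatic.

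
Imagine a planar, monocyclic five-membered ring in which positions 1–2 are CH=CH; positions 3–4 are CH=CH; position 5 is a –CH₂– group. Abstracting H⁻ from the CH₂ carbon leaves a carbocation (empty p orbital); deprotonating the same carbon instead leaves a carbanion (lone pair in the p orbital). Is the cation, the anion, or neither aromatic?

In both ions every ring atom is sp² and contributes a p orbital, so both rings are fully conjugated.
Cation: 2 × 2 + 0 = 4 π electrons → 4(1), antiaromatic.
Anion: 2 × 2 + 2 = 6 π electrons → 4(1)+2, aromatic.

The anion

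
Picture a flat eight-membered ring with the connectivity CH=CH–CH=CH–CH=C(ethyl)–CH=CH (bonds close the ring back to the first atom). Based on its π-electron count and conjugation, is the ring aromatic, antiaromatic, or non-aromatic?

Antiaromatic

All ring atoms are sp² and supply a p orbital to the ring (every atom in a ring double bond is sp² and brings one electron to the p orbital); the conjugation is uninterrupted.
Counting π electrons: 4 × 2 = 8 from the 4 double-bond units.
8 is a 4n count (n = 2), so the planar conjugated ring is antiaromatic.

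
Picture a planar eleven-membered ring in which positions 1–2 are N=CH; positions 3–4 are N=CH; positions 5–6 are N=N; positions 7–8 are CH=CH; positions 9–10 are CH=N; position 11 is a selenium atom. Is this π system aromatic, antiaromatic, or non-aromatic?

Antiaromatic

Check conjugation: each doubly-bonded ring atom is sp² with one p-orbital electron; each sp² =N– keeps its lone pair in-plane and puts one electron into the π system; the selenium donates one lone pair from its p orbital — every position has a p orbital, so the cyclic π system is continuous.
Tallying contributions gives 5 × 2 = 10 from the double-bond units + 2 from the Se atom = 12.
12 = 4(3); a planar, fully conjugated 4n system is antiaromatic.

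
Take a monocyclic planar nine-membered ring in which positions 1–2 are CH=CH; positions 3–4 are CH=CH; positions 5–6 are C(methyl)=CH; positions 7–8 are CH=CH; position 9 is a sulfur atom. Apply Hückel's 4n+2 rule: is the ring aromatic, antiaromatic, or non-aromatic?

Aromatic

Check conjugation: the double-bond atoms are sp², each contributing one p electron; the sulfur donates one lone pair from its p orbital — every position has a p orbital, so the cyclic π system is continuous.
Counting π electrons: 4 × 2 = 8 from the double-bond units + 2 from the S atom = 10.
10 = 4(2) + 2, which satisfies Hückel's 4n+2 rule.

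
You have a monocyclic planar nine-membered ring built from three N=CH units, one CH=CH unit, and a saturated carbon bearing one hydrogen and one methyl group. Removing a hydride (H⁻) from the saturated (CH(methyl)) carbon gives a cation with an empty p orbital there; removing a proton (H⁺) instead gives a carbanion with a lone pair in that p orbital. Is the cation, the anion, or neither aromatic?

Once that carbon is sp², every ring atom has a p orbital and both ions are fully conjugated.
Cation: 4 × 2 + 0 = 8 π electrons → 4(2), antiaromatic.
Anion: 4 × 2 + 2 = 10 π electrons → 4(2)+2, aromatic.

The anion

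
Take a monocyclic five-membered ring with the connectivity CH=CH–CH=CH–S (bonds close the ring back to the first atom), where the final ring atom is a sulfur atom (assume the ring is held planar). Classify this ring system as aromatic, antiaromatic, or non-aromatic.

Check conjugation: each doubly-bonded ring atom is sp² with one p-orbital electron; the sulfur donates one lone pair from its p orbital — every position has a p orbital, so the cyclic π system is continuous.
π-electron count: 2 × 2 = 4 from the double-bond units + 2 from the S atom = 6.
Since 6 = 4·1 + 2, the ring meets the 4n+2 criterion.

Aromatic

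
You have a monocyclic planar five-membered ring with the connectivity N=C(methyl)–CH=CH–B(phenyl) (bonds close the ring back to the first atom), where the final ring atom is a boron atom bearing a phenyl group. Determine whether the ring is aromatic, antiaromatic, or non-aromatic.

All ring atoms are sp² and supply a p orbital to the ring (the double-bond atoms are sp², each contributing one p electron; the doubly-bonded nitrogens are pyridine-type — their lone pairs lie in the ring plane, leaving one electron in the p orbital; the boron has an empty p orbital); the conjugation is uninterrupted.
Adding the contributions, 2 × 2 = 4 from the double-bond units + 0 from the B(phenyl) atom = 4.
A 4n π count (4, n = 1) in a planar conjugated ring means antiaromatic.

Antiaromatic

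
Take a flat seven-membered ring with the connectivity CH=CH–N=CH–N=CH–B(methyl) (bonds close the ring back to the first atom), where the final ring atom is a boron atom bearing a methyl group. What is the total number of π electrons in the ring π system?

All ring atoms are sp² and supply a p orbital to the ring (each doubly-bonded ring atom is sp² with one p-orbital electron; each sp² =N– keeps its lone pair in-plane and puts one electron into the π system; the boron has an empty p orbital); the conjugation is uninterrupted.
π-electron count: 3 × 2 = 6 from the double-bond units + 0 from the B(methyl) atom = 6.

6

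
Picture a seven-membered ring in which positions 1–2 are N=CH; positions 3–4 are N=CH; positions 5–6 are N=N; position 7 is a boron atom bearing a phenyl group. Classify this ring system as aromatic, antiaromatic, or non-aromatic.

Every ring atom contributes a p orbital perpendicular to the ring (each doubly-bonded ring atom is sp² with one p-orbital electron; the doubly-bonded nitrogens are pyridine-type — their lone pairs lie in the ring plane, leaving one electron in the p orbital; the boron has an empty p orbital), so the π system is cyclic and fully conjugated.
Tallying contributions gives 3 × 2 = 6 from the double-bond units + 0 from the B(phenyl) atom = 6.
6 = 4(1) + 2, which satisfies Hückel's 4n+2 rule.

Aromatic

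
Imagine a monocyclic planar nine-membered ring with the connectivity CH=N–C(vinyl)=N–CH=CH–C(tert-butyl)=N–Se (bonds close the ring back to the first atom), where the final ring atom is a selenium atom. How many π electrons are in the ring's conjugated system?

10

Every ring atom contributes a p orbital perpendicular to the ring (each doubly-bonded ring atom is sp² with one p-orbital electron; each =N– nitrogen is pyridine-type (lone pair in the sp² plane, one electron in the p orbital); the selenium donates one lone pair from its p orbital), so the π system is cyclic and fully conjugated.
π-electron count: 4 × 2 = 8 from the double-bond units + 2 from the Se atom = 10.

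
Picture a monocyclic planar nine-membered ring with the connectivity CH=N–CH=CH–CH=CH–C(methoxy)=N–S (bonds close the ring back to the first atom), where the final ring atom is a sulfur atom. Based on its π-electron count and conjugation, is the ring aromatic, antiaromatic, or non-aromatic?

The p orbitals form a continuous loop: the double-bond atoms are sp², each contributing one p electron; the doubly-bonded nitrogens are pyridine-type — their lone pairs lie in the ring plane, leaving one electron in the p orbital; the sulfur donates one lone pair from its p orbital. The ring is fully conjugated.
Adding the contributions, 4 × 2 = 8 from the double-bond units + 2 from the S atom = 10.
Since 10 = 4·2 + 2, the ring meets the 4n+2 criterion.

Aromatic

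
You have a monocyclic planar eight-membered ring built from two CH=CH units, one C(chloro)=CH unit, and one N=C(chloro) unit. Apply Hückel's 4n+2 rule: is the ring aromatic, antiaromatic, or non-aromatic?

The p orbitals form a continuous loop: the double-bond atoms are sp², each contributing one p electron; each =N– nitrogen is pyridine-type (lone pair in the sp² plane, one electron in the p orbital). The ring is fully conjugated.
Tallying contributions gives 4 × 2 = 8 from the 4 double-bond units.
A 4n π count (8, n = 2) in a planar conjugated ring means antiaromatic.

Antiaromatic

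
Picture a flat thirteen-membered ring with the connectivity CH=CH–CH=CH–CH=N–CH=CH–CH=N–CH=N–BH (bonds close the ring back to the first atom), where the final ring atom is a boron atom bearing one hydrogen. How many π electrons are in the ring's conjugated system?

12

Every ring atom contributes a p orbital perpendicular to the ring (each doubly-bonded ring atom is sp² with one p-orbital electron; each sp² =N– keeps its lone pair in-plane and puts one electron into the π system; the boron has an empty p orbital), so the π system is cyclic and fully conjugated.
Counting π electrons: 6 × 2 = 12 from the double-bond units + 0 from the BH atom = 12.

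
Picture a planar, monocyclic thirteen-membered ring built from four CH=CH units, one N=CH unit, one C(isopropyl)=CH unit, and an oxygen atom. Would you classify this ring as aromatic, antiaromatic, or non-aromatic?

Aromatic

The p orbitals form a continuous loop: the double-bond atoms are sp², each contributing one p electron; the doubly-bonded nitrogens are pyridine-type — their lone pairs lie in the ring plane, leaving one electron in the p orbital; the oxygen donates one lone pair from its p orbital. The ring is fully conjugated.
Counting π electrons: 6 × 2 = 12 from the double-bond units + 2 from the O atom = 14.
14 = 4(3) + 2, which satisfies Hückel's 4n+2 rule.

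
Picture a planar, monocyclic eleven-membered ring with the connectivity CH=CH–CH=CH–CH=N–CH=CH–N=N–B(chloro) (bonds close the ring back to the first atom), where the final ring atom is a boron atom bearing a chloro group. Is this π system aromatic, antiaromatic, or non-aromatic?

The p orbitals form a continuous loop: each doubly-bonded ring atom is sp² with one p-orbital electron; each sp² =N– keeps its lone pair in-plane and puts one electron into the π system; the boron has an empty p orbital. The ring is fully conjugated.
Tallying contributions gives 5 × 2 = 10 from the double-bond units + 0 from the B(chloro) atom = 10.
That gives a 4n+2 count (10, n = 2).

Aromatic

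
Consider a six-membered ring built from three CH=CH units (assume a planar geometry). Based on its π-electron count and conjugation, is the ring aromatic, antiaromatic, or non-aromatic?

All ring atoms are sp² and supply a p orbital to the ring (the double-bond atoms are sp², each contributing one p electron); the conjugation is uninterrupted.
Counting π electrons: 3 × 2 = 6 from the 3 double-bond units.
6 = 4(1) + 2, which satisfies Hückel's 4n+2 rule.
This is benzene.

Aromatic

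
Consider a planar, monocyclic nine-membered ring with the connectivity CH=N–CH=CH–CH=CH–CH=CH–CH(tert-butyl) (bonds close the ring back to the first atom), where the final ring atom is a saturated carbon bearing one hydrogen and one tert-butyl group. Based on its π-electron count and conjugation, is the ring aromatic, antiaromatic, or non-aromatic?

Because that saturated carbon is sp³ and has no p orbital in the ring π system at the CH(tert-butyl) position, the π system cannot extend all the way around the ring.
Without a continuous loop of overlapping p orbitals the Hückel electron count never comes into play.

Non-aromatic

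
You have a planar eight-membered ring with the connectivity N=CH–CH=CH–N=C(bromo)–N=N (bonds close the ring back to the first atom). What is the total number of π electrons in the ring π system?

Check conjugation: the double-bond atoms are sp², each contributing one p electron; each sp² =N– keeps its lone pair in-plane and puts one electron into the π system — every position has a p orbital, so the cyclic π system is continuous.
Tallying contributions gives 4 × 2 = 8 from the 4 double-bond units.

8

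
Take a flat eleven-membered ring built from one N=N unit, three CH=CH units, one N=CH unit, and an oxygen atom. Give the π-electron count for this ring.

Check conjugation: the double-bond atoms are sp², each contributing one p electron; the doubly-bonded nitrogens are pyridine-type — their lone pairs lie in the ring plane, leaving one electron in the p orbital; the oxygen donates one lone pair from its p orbital — every position has a p orbital, so the cyclic π system is continuous.
Adding the contributions, 5 × 2 = 10 from the double-bond units + 2 from the O atom = 12.

12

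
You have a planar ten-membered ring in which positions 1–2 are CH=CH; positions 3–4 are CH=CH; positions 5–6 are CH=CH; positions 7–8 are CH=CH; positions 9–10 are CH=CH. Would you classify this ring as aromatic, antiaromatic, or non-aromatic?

Check conjugation: each doubly-bonded ring atom is sp² with one p-orbital electron — every position has a p orbital, so the cyclic π system is continuous.
Counting π electrons: 5 × 2 = 10 from the 5 double-bond units.
That gives a 4n+2 count (10, n = 2).

Aromatic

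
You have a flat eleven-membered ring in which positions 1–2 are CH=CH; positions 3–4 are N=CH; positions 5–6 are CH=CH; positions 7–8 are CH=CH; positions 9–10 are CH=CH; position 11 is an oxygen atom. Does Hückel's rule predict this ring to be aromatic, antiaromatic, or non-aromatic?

All ring atoms are sp² and supply a p orbital to the ring (every atom in a ring double bond is sp² and brings one electron to the p orbital; each sp² =N– keeps its lone pair in-plane and puts one electron into the π system; the oxygen donates one lone pair from its p orbital); the conjugation is uninterrupted.
Counting π electrons: 5 × 2 = 10 from the double-bond units + 2 from the O atom = 12.
12 = 4(3); a planar, fully conjugated 4n system is antiaromatic.

Antiaromatic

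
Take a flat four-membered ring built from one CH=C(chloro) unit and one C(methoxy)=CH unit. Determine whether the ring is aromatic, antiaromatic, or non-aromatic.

All ring atoms are sp² and supply a p orbital to the ring (every atom in a ring double bond is sp² and brings one electron to the p orbital); the conjugation is uninterrupted.
Adding the contributions, 2 × 2 = 4 from the 2 double-bond units.
4 is a 4n count (n = 1), so the planar conjugated ring is antiaromatic.

Antiaromatic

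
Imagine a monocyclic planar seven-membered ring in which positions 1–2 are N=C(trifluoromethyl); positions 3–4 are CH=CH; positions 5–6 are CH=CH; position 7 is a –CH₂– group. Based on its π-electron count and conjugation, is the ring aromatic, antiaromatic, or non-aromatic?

Because the tetrahedral CH₂ carbon is sp³ and has no p orbital in the ring π system at the CH2 position, the π system cannot extend all the way around the ring.
A ring that is not fully conjugated cannot be aromatic or antiaromatic regardless of its π-electron count.

Non-aromatic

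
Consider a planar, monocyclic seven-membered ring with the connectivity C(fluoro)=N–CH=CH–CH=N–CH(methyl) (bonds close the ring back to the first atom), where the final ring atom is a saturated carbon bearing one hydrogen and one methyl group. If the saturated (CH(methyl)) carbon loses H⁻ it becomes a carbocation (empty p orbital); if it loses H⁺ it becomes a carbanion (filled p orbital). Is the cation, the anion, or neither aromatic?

Both ions have a continuous loop of p orbitals — each ring atom is sp².
Cation: 3 × 2 + 0 = 6 π electrons → 4(1)+2, aromatic.
Anion: 3 × 2 + 2 = 8 π electrons → 4(2), antiaromatic.

The cation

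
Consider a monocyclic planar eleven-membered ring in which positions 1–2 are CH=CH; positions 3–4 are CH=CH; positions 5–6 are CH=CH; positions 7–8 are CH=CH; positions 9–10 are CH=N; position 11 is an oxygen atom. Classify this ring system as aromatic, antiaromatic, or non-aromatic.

Antiaromatic

The p orbitals form a continuous loop: each doubly-bonded ring atom is sp² with one p-orbital electron; the doubly-bonded nitrogens are pyridine-type — their lone pairs lie in the ring plane, leaving one electron in the p orbital; the oxygen donates one lone pair from its p orbital. The ring is fully conjugated.
Tallying contributions gives 5 × 2 = 10 from the double-bond units + 2 from the O atom = 12.
12 = 4(3); a planar, fully conjugated 4n system is antiaromatic.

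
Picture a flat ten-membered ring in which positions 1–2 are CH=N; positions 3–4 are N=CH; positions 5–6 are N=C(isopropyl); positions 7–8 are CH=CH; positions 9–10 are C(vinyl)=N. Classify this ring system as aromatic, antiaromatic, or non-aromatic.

Aromatic

Every ring atom contributes a p orbital perpendicular to the ring (each doubly-bonded ring atom is sp² with one p-orbital electron; each =N– nitrogen is pyridine-type (lone pair in the sp² plane, one electron in the p orbital)), so the π system is cyclic and fully conjugated.
Adding the contributions, 5 × 2 = 10 from the 5 double-bond units.
10 = 4(2) + 2, which satisfies Hückel's 4n+2 rule.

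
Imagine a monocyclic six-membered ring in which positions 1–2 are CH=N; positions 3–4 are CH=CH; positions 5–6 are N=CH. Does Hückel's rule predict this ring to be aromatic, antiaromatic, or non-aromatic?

All ring atoms are sp² and supply a p orbital to the ring (each doubly-bonded ring atom is sp² with one p-orbital electron; the doubly-bonded nitrogens are pyridine-type — their lone pairs lie in the ring plane, leaving one electron in the p orbital); the conjugation is uninterrupted.
Adding the contributions, 3 × 2 = 6 from the 3 double-bond units.
That gives a 4n+2 count (6, n = 1).

Aromatic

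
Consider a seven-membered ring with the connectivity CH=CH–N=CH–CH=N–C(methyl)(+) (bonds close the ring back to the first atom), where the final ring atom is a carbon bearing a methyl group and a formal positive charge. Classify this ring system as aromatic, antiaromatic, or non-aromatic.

Every ring atom contributes a p orbital perpendicular to the ring (every atom in a ring double bond is sp² and brings one electron to the p orbital; each =N– nitrogen is pyridine-type (lone pair in the sp² plane, one electron in the p orbital); the carbocation has an empty p orbital), so the π system is cyclic and fully conjugated.
π-electron count: 3 × 2 = 6 from the double-bond units + 0 from the C(methyl)(+) atom = 6.
Since 6 = 4·1 + 2, the ring meets the 4n+2 criterion.

Aromatic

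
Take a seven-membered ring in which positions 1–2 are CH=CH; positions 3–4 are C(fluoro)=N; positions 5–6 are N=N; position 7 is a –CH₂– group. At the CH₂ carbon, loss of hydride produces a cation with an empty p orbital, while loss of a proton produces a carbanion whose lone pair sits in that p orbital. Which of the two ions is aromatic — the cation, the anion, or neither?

Once that carbon is sp², every ring atom has a p orbital and both ions are fully conjugated.
Cation: 3 × 2 + 0 = 6 π electrons → 4(1)+2, aromatic.
Anion: 3 × 2 + 2 = 8 π electrons → 4(2), antiaromatic.

The cation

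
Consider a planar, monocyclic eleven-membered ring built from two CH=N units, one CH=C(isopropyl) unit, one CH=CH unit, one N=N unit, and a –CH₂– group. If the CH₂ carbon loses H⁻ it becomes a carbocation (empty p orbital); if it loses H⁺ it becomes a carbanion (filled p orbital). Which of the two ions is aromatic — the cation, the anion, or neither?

The cation

Both ions have a continuous loop of p orbitals — each ring atom is sp².
Cation: 5 × 2 + 0 = 10 π electrons → 4(2)+2, aromatic.
Anion: 5 × 2 + 2 = 12 π electrons → 4(3), antiaromatic.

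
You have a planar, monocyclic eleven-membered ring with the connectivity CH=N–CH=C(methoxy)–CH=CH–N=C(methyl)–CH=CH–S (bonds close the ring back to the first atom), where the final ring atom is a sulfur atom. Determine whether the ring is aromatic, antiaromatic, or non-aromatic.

Antiaromatic

All ring atoms are sp² and supply a p orbital to the ring (each doubly-bonded ring atom is sp² with one p-orbital electron; the doubly-bonded nitrogens are pyridine-type — their lone pairs lie in the ring plane, leaving one electron in the p orbital; the sulfur donates one lone pair from its p orbital); the conjugation is uninterrupted.
Adding the contributions, 5 × 2 = 10 from the double-bond units + 2 from the S atom = 12.
12 = 4(3); a planar, fully conjugated 4n system is antiaromatic.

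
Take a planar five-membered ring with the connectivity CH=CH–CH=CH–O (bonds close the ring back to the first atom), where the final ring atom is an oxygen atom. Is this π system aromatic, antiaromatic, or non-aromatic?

Check conjugation: the double-bond atoms are sp², each contributing one p electron; the oxygen donates one lone pair from its p orbital — every position has a p orbital, so the cyclic π system is continuous.
π-electron count: 2 × 2 = 4 from the double-bond units + 2 from the O atom = 6.
6 = 4(1) + 2, which satisfies Hückel's 4n+2 rule.
(This ring is furan.)

Aromatic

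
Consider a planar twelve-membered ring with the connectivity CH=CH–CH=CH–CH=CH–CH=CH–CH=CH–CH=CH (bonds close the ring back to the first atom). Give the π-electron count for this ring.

12

The p orbitals form a continuous loop: every atom in a ring double bond is sp² and brings one electron to the p orbital. The ring is fully conjugated.
Adding the contributions, 6 × 2 = 12 from the 6 double-bond units.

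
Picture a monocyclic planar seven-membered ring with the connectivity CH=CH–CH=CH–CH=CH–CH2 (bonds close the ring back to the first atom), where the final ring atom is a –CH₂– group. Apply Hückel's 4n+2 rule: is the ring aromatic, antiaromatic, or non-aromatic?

Non-aromatic

The CH2 position has four σ bonds — the tetrahedral CH₂ carbon is sp³ and has no p orbital in the ring π system — so the cyclic conjugation is interrupted.
Without a continuous loop of overlapping p orbitals the Hückel electron count never comes into play.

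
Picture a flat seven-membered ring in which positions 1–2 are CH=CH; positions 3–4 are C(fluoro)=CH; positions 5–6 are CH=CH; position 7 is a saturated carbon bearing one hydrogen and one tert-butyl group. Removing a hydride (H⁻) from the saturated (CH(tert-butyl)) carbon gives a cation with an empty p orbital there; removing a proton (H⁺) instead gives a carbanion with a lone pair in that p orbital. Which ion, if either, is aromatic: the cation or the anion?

The cation

In either ion the ring is fully conjugated: every atom, including the new sp² carbon, supplies a p orbital.
Cation: 3 × 2 + 0 = 6 π electrons → 4(1)+2, aromatic.
Anion: 3 × 2 + 2 = 8 π electrons → 4(2), antiaromatic.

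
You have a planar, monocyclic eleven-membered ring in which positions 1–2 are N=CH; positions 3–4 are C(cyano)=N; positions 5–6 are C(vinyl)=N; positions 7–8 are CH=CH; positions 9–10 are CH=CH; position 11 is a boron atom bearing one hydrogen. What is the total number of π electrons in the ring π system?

The p orbitals form a continuous loop: the double-bond atoms are sp², each contributing one p electron; the doubly-bonded nitrogens are pyridine-type — their lone pairs lie in the ring plane, leaving one electron in the p orbital; the boron has an empty p orbital. The ring is fully conjugated.
π-electron count: 5 × 2 = 10 from the double-bond units + 0 from the BH atom = 10.

10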